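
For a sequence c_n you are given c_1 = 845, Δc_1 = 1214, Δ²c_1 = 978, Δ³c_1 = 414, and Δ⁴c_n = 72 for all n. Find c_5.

13297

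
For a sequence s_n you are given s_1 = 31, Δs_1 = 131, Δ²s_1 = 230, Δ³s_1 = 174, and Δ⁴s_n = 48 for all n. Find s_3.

523

Build the table forward from the leading diagonal:
Fourth differences: 48, 48, 48
Third differences: 174, 222, 270
Second differences: 230, 404, 626
First differences: 131, 361, 765
s: 31, 162, 523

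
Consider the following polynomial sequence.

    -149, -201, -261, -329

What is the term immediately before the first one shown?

-105

-52, -60, -68
-8, -8
The second differences are constant at -8.
Work back: -52 + 8 = -44;  -149 + 44 = -105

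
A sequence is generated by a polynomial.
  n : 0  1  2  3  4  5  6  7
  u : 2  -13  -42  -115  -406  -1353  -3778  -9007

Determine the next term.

-18990

First differences: -15 , -29 , -73 , -291 , -947 , -2425 , -5229
Second differences: -14 , -44 , -218 , -656 , -1478 , -2804
Third differences: -30 , -174 , -438 , -822 , -1326
Fourth differences: -144 , -264 , -384 , -504
Fifth differences: -120 , -120 , -120
Fifth differences constant at -120.
-504 − 120 = -624;  -1326 − 624 = -1950;  -2804 − 1950 = -4754;  -5229 − 4754 = -9983;  -9007 − 9983 = -18990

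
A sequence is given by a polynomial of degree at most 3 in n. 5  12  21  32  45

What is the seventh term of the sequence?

7, 9, 11, 13
2, 2, 2
Second differences constant at 2.
13 + 2 = 15;  45 + 15 = 60
15 + 2 = 17;  60 + 17 = 77

77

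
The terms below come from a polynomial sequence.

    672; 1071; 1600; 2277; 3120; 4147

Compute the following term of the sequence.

5376

First differences: 399  529  677  843  1027
Second differences: 130  148  166  184
Third differences: 18  18  18
The third differences are constant (18).
184 + 18 = 202;  1027 + 202 = 1229;  4147 + 1229 = 5376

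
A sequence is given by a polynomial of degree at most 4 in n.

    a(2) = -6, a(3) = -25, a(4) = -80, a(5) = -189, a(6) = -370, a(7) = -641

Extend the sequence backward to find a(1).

-5

Δ: -19, -55, -109, -181, -271
Δ²: -36, -54, -72, -90
Δ³: -18, -18, -18
The third differences are constant at -18.
Work back: -36 + 18 = -18;  -19 + 18 = -1;  -6 + 1 = -5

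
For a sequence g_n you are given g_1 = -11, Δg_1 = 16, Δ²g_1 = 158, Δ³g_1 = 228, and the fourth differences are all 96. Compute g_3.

179

Build the table forward from the leading diagonal:
Fourth differences: 96  96  96
Third differences: 228  324  420
Second differences: 158  386  710
First differences: 16  174  560
g: -11  5  179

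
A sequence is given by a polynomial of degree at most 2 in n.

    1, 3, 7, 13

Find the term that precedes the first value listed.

D1: 2, 4, 6
D2: 2, 2
The second differences are constant at 2.
Work back: 2 − 2 = 0;  1 + 0 = 1

1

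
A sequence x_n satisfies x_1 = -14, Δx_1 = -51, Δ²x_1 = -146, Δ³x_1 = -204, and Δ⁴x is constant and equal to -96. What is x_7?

Build the table forward from the leading diagonal:
D4: -96, -96, -96, -96, -96, -96, -96
D3: -204, -300, -396, -492, -588, -684, -780
D2: -146, -350, -650, -1046, -1538, -2126, -2810
D1: -51, -197, -547, -1197, -2243, -3781, -5907
x: -14, -65, -262, -809, -2006, -4249, -8030

-8030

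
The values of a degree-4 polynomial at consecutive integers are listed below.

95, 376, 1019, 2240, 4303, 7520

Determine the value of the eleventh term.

D1: 281  643  1221  2063  3217
D2: 362  578  842  1154
D3: 216  264  312
D4: 48  48
The fourth differences are constant (48).
312 + 48 = 360;  1154 + 360 = 1514;  3217 + 1514 = 4731;  7520 + 4731 = 12251
360 + 48 = 408;  1514 + 408 = 1922;  4731 + 1922 = 6653;  12251 + 6653 = 18904
408 + 48 = 456;  1922 + 456 = 2378;  6653 + 2378 = 9031;  18904 + 9031 = 27935
456 + 48 = 504;  2378 + 504 = 2882;  9031 + 2882 = 11913;  27935 + 11913 = 39848
504 + 48 = 552;  2882 + 552 = 3434;  11913 + 3434 = 15347;  39848 + 15347 = 55195

55195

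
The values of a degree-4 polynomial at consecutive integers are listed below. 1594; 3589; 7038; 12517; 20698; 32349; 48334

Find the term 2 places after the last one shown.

97242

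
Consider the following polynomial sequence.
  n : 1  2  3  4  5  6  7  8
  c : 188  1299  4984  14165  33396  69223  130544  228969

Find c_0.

1

1111, 3685, 9181, 19231, 35827, 61321, 98425
2574, 5496, 10050, 16596, 25494, 37104
2922, 4554, 6546, 8898, 11610
1632, 1992, 2352, 2712
360, 360, 360
The fifth differences are constant at 360.
Work back: 1632 − 360 = 1272;  2922 − 1272 = 1650;  2574 − 1650 = 924;  1111 − 924 = 187;  188 − 187 = 1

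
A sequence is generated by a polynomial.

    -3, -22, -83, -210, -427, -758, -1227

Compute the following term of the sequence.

First differences: -19 , -61 , -127 , -217 , -331 , -469
Second differences: -42 , -66 , -90 , -114 , -138
Third differences: -24 , -24 , -24 , -24
Third differences constant at -24.
-138 − 24 = -162;  -469 − 162 = -631;  -1227 − 631 = -1858

-1858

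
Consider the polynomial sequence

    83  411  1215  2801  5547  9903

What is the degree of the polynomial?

Δ: 328, 804, 1586, 2746, 4356
Δ²: 476, 782, 1160, 1610
Δ³: 306, 378, 450
Δ⁴: 72, 72
The fourth differences are constant, so the polynomial has degree 4.

4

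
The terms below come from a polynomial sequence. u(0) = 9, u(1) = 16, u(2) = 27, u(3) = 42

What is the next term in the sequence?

D1: 7 , 11 , 15
D2: 4 , 4
The second differences are constant (4).
15 + 4 = 19;  42 + 19 = 61

61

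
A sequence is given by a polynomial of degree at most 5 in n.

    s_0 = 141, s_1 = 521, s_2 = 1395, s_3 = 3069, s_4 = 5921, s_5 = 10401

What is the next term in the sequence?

17031

Δ: 380, 874, 1674, 2852, 4480
Δ²: 494, 800, 1178, 1628
Δ³: 306, 378, 450
Δ⁴: 72, 72
The fourth differences are constant (72).
450 + 72 = 522;  1628 + 522 = 2150;  4480 + 2150 = 6630;  10401 + 6630 = 17031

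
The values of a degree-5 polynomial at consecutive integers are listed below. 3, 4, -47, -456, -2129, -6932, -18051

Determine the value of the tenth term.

Δ: 1  -51  -409  -1673  -4803  -11119
Δ²: -52  -358  -1264  -3130  -6316
Δ³: -306  -906  -1866  -3186
Δ⁴: -600  -960  -1320
Δ⁵: -360  -360
Fifth differences constant at -360.
-1320 − 360 = -1680;  -3186 − 1680 = -4866;  -6316 − 4866 = -11182;  -11119 − 11182 = -22301;  -18051 − 22301 = -40352
-1680 − 360 = -2040;  -4866 − 2040 = -6906;  -11182 − 6906 = -18088;  -22301 − 18088 = -40389;  -40352 − 40389 = -80741
-2040 − 360 = -2400;  -6906 − 2400 = -9306;  -18088 − 9306 = -27394;  -40389 − 27394 = -67783;  -80741 − 67783 = -148524

-148524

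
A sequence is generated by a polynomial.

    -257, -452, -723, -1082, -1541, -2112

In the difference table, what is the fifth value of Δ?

-571

Δ: -195, -271, -359, -459, -571
Δ²: -76, -88, -100, -112
Δ³: -12, -12, -12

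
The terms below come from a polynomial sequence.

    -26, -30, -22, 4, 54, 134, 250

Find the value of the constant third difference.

Δ: -4, 8, 26, 50, 80, 116
Δ²: 12, 18, 24, 30, 36
Δ³: 6, 6, 6, 6

6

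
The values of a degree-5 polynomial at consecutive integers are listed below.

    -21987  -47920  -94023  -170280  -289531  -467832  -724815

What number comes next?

Δ: -25933, -46103, -76257, -119251, -178301, -256983
Δ²: -20170, -30154, -42994, -59050, -78682
Δ³: -9984, -12840, -16056, -19632
Δ⁴: -2856, -3216, -3576
Δ⁵: -360, -360
Fifth differences constant at -360.
-3576 − 360 = -3936;  -19632 − 3936 = -23568;  -78682 − 23568 = -102250;  -256983 − 102250 = -359233;  -724815 − 359233 = -1084048

-1084048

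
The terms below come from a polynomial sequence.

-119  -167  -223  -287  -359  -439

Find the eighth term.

-623

-48  -56  -64  -72  -80
-8  -8  -8  -8
Constant second difference = -8, so extend:
-80 − 8 = -88;  -439 − 88 = -527
-88 − 8 = -96;  -527 − 96 = -623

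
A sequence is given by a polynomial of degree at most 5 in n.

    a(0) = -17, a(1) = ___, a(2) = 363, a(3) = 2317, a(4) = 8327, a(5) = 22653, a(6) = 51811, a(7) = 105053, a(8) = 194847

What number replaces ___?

-19

Using the last 7 terms:
D1: 1954  6010  14326  29158  53242  89794
D2: 4056  8316  14832  24084  36552
D3: 4260  6516  9252  12468
D4: 2256  2736  3216
D5: 480  480
Constant fifth difference = 480.
Extend backward: 2256 − 480 = 1776;  4260 − 1776 = 2484;  4056 − 2484 = 1572;  1954 − 1572 = 382;  363 − 382 = -19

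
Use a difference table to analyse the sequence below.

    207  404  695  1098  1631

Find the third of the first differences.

403

D1: 197, 291, 403, 533
D2: 94, 112, 130
D3: 18, 18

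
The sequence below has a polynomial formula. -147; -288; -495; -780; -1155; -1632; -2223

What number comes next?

-2940

D1: -141, -207, -285, -375, -477, -591
D2: -66, -78, -90, -102, -114
D3: -12, -12, -12, -12
Constant third difference = -12, so extend:
-114 − 12 = -126;  -591 − 126 = -717;  -2223 − 717 = -2940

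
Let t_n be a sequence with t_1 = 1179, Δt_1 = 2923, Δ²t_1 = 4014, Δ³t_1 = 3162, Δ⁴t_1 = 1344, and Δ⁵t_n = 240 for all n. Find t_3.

Build the table forward from the leading diagonal:
D5: 240  240  240
D4: 1344  1584  1824
D3: 3162  4506  6090
D2: 4014  7176  11682
D1: 2923  6937  14113
t: 1179  4102  11039

11039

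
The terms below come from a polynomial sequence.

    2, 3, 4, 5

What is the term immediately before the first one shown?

1

Δ: 1  1  1
The first differences are constant at 1.
Work back: 2 − 1 = 1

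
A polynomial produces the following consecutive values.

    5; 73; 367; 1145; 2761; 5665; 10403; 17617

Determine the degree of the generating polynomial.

68, 294, 778, 1616, 2904, 4738, 7214
226, 484, 838, 1288, 1834, 2476
258, 354, 450, 546, 642
96, 96, 96, 96
The fourth differences are constant, so the polynomial has degree 4.

4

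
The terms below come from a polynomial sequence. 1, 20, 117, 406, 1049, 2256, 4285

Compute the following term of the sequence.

First differences: 19 , 97 , 289 , 643 , 1207 , 2029
Second differences: 78 , 192 , 354 , 564 , 822
Third differences: 114 , 162 , 210 , 258
Fourth differences: 48 , 48 , 48
Constant fourth difference = 48, so extend:
258 + 48 = 306;  822 + 306 = 1128;  2029 + 1128 = 3157;  4285 + 3157 = 7442

7442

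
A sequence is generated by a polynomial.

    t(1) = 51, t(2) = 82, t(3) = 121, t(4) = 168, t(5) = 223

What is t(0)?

D1: 31, 39, 47, 55
D2: 8, 8, 8
The second differences are constant at 8.
Work back: 31 − 8 = 23;  51 − 23 = 28

28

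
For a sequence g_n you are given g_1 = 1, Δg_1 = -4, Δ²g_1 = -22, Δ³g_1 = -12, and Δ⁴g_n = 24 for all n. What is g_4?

-89

Build the table forward from the leading diagonal:
Fourth differences: 24, 24, 24, 24
Third differences: -12, 12, 36, 60
Second differences: -22, -34, -22, 14
First differences: -4, -26, -60, -82
g: 1, -3, -29, -89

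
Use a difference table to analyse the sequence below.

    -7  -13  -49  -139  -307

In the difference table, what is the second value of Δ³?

-24

Δ: -6, -36, -90, -168
Δ²: -30, -54, -78
Δ³: -24, -24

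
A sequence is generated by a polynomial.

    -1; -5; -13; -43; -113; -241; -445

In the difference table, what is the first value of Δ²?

Δ: -4, -8, -30, -70, -128, -204
Δ²: -4, -22, -40, -58, -76
Δ³: -18, -18, -18, -18

-4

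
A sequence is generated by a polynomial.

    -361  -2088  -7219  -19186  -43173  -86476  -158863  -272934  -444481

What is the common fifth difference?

-360

First differences: -1727, -5131, -11967, -23987, -43303, -72387, -114071, -171547
Second differences: -3404, -6836, -12020, -19316, -29084, -41684, -57476
Third differences: -3432, -5184, -7296, -9768, -12600, -15792
Fourth differences: -1752, -2112, -2472, -2832, -3192
Fifth differences: -360, -360, -360, -360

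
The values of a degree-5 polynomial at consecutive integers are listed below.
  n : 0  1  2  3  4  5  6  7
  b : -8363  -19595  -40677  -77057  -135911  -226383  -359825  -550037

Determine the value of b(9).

-1169651

-11232 , -21082 , -36380 , -58854 , -90472 , -133442 , -190212
-9850 , -15298 , -22474 , -31618 , -42970 , -56770
-5448 , -7176 , -9144 , -11352 , -13800
-1728 , -1968 , -2208 , -2448
-240 , -240 , -240
Fifth differences constant at -240.
-2448 − 240 = -2688;  -13800 − 2688 = -16488;  -56770 − 16488 = -73258;  -190212 − 73258 = -263470;  -550037 − 263470 = -813507
-2688 − 240 = -2928;  -16488 − 2928 = -19416;  -73258 − 19416 = -92674;  -263470 − 92674 = -356144;  -813507 − 356144 = -1169651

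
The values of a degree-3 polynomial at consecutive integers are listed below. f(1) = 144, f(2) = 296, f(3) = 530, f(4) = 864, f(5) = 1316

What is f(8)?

3560

D1: 152, 234, 334, 452
D2: 82, 100, 118
D3: 18, 18
Constant third difference = 18, so extend:
118 + 18 = 136;  452 + 136 = 588;  1316 + 588 = 1904
136 + 18 = 154;  588 + 154 = 742;  1904 + 742 = 2646
154 + 18 = 172;  742 + 172 = 914;  2646 + 914 = 3560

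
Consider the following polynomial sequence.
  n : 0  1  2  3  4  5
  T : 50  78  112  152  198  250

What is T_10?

600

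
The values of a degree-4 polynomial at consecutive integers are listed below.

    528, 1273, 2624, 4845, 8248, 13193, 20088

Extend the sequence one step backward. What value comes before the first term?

First differences: 745  1351  2221  3403  4945  6895
Second differences: 606  870  1182  1542  1950
Third differences: 264  312  360  408
Fourth differences: 48  48  48
The fourth differences are constant at 48.
Work back: 264 − 48 = 216;  606 − 216 = 390;  745 − 390 = 355;  528 − 355 = 173

173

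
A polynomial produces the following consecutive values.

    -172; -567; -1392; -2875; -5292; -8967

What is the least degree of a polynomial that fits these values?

4

D1: -395, -825, -1483, -2417, -3675
D2: -430, -658, -934, -1258
D3: -228, -276, -324
D4: -48, -48
The fourth differences are constant, so the polynomial has degree 4.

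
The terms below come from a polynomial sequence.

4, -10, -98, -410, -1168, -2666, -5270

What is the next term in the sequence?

-9418

Δ: -14, -88, -312, -758, -1498, -2604
Δ²: -74, -224, -446, -740, -1106
Δ³: -150, -222, -294, -366
Δ⁴: -72, -72, -72
The fourth differences are constant (-72).
-366 − 72 = -438;  -1106 − 438 = -1544;  -2604 − 1544 = -4148;  -5270 − 4148 = -9418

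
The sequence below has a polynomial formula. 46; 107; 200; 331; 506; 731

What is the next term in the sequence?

61 , 93 , 131 , 175 , 225
32 , 38 , 44 , 50
6 , 6 , 6
Constant third difference = 6, so extend:
50 + 6 = 56;  225 + 56 = 281;  731 + 281 = 1012

1012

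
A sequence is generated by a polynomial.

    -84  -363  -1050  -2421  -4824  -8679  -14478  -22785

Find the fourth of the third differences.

-492

Δ: -279, -687, -1371, -2403, -3855, -5799, -8307
Δ²: -408, -684, -1032, -1452, -1944, -2508
Δ³: -276, -348, -420, -492, -564
Δ⁴: -72, -72, -72, -72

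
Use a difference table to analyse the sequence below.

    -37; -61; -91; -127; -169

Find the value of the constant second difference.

-6

First differences: -24, -30, -36, -42
Second differences: -6, -6, -6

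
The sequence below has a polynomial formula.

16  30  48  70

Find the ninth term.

240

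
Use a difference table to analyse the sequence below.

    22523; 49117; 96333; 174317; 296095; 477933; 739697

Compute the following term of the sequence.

1105213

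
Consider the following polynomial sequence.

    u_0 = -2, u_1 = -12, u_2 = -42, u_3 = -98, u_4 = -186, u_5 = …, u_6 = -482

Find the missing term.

-312

Using the first 5 terms:
Δ: -10, -30, -56, -88
Δ²: -20, -26, -32
Δ³: -6, -6
Constant third difference = -6.
Extend forward: -32 − 6 = -38;  -88 − 38 = -126;  -186 − 126 = -312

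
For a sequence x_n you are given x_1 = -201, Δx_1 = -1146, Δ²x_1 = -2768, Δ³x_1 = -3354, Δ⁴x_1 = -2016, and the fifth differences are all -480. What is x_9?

-442697

Build the table forward from the leading diagonal:
D5: -480  -480  -480  -480  -480  -480  -480  -480  -480
D4: -2016  -2496  -2976  -3456  -3936  -4416  -4896  -5376  -5856
D3: -3354  -5370  -7866  -10842  -14298  -18234  -22650  -27546  -32922
D2: -2768  -6122  -11492  -19358  -30200  -44498  -62732  -85382  -112928
D1: -1146  -3914  -10036  -21528  -40886  -71086  -115584  -178316  -263698
x: -201  -1347  -5261  -15297  -36825  -77711  -148797  -264381  -442697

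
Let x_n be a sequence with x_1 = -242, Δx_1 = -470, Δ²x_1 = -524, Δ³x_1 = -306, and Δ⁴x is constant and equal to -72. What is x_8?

-27766

Build the table forward from the leading diagonal:
D4: -72, -72, -72, -72, -72, -72, -72, -72
D3: -306, -378, -450, -522, -594, -666, -738, -810
D2: -524, -830, -1208, -1658, -2180, -2774, -3440, -4178
D1: -470, -994, -1824, -3032, -4690, -6870, -9644, -13084
x: -242, -712, -1706, -3530, -6562, -11252, -18122, -27766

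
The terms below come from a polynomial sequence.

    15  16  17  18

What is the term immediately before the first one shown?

First differences: 1  1  1
The first differences are constant at 1.
Work back: 15 − 1 = 14

14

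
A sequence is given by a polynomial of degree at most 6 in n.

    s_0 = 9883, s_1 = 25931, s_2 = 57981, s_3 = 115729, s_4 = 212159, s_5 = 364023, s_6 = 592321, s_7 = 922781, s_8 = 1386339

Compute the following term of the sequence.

Δ: 16048, 32050, 57748, 96430, 151864, 228298, 330460, 463558
Δ²: 16002, 25698, 38682, 55434, 76434, 102162, 133098
Δ³: 9696, 12984, 16752, 21000, 25728, 30936
Δ⁴: 3288, 3768, 4248, 4728, 5208
Δ⁵: 480, 480, 480, 480
Constant fifth difference = 480, so extend:
5208 + 480 = 5688;  30936 + 5688 = 36624;  133098 + 36624 = 169722;  463558 + 169722 = 633280;  1386339 + 633280 = 2019619

2019619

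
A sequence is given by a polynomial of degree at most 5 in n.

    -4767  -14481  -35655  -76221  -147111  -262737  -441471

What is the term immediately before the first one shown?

Δ: -9714, -21174, -40566, -70890, -115626, -178734
Δ²: -11460, -19392, -30324, -44736, -63108
Δ³: -7932, -10932, -14412, -18372
Δ⁴: -3000, -3480, -3960
Δ⁵: -480, -480
The fifth differences are constant at -480.
Work back: -3000 + 480 = -2520;  -7932 + 2520 = -5412;  -11460 + 5412 = -6048;  -9714 + 6048 = -3666;  -4767 + 3666 = -1101

-1101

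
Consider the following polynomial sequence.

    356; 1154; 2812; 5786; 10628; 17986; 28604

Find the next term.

D1: 798, 1658, 2974, 4842, 7358, 10618
D2: 860, 1316, 1868, 2516, 3260
D3: 456, 552, 648, 744
D4: 96, 96, 96
Constant fourth difference = 96, so extend:
744 + 96 = 840;  3260 + 840 = 4100;  10618 + 4100 = 14718;  28604 + 14718 = 43322

43322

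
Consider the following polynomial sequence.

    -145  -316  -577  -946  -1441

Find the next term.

-2080

Δ: -171  -261  -369  -495
Δ²: -90  -108  -126
Δ³: -18  -18
Constant third difference = -18, so extend:
-126 − 18 = -144;  -495 − 144 = -639;  -1441 − 639 = -2080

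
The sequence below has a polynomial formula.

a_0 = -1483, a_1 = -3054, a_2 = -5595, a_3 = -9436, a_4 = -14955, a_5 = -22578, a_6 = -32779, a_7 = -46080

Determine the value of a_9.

-84310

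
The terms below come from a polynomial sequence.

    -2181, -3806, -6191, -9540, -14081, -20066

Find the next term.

First differences: -1625, -2385, -3349, -4541, -5985
Second differences: -760, -964, -1192, -1444
Third differences: -204, -228, -252
Fourth differences: -24, -24
Constant fourth difference = -24, so extend:
-252 − 24 = -276;  -1444 − 276 = -1720;  -5985 − 1720 = -7705;  -20066 − 7705 = -27771

-27771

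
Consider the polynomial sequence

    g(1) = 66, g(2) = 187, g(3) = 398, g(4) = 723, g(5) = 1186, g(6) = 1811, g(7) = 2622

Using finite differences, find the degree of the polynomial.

3

D1: 121, 211, 325, 463, 625, 811
D2: 90, 114, 138, 162, 186
D3: 24, 24, 24, 24
The third differences are constant, so the polynomial has degree 3.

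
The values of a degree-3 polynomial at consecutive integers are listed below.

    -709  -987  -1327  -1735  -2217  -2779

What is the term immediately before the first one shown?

-487

First differences: -278  -340  -408  -482  -562
Second differences: -62  -68  -74  -80
Third differences: -6  -6  -6
The third differences are constant at -6.
Work back: -62 + 6 = -56;  -278 + 56 = -222;  -709 + 222 = -487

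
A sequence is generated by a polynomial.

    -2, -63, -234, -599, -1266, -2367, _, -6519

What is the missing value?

-4058

Using the first 6 terms:
D1: -61  -171  -365  -667  -1101
D2: -110  -194  -302  -434
D3: -84  -108  -132
D4: -24  -24
Constant fourth difference = -24.
Extend forward: -132 − 24 = -156;  -434 − 156 = -590;  -1101 − 590 = -1691;  -2367 − 1691 = -4058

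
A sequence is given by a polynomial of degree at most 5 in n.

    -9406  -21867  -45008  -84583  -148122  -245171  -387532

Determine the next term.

First differences: -12461, -23141, -39575, -63539, -97049, -142361
Second differences: -10680, -16434, -23964, -33510, -45312
Third differences: -5754, -7530, -9546, -11802
Fourth differences: -1776, -2016, -2256
Fifth differences: -240, -240
Fifth differences constant at -240.
-2256 − 240 = -2496;  -11802 − 2496 = -14298;  -45312 − 14298 = -59610;  -142361 − 59610 = -201971;  -387532 − 201971 = -589503

-589503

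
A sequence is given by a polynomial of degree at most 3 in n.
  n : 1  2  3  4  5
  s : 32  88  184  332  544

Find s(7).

1208

56, 96, 148, 212
40, 52, 64
12, 12
The third differences are constant (12).
64 + 12 = 76;  212 + 76 = 288;  544 + 288 = 832
76 + 12 = 88;  288 + 88 = 376;  832 + 376 = 1208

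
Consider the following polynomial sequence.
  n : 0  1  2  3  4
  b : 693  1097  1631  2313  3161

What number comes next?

4193

D1: 404, 534, 682, 848
D2: 130, 148, 166
D3: 18, 18
Third differences constant at 18.
166 + 18 = 184;  848 + 184 = 1032;  3161 + 1032 = 4193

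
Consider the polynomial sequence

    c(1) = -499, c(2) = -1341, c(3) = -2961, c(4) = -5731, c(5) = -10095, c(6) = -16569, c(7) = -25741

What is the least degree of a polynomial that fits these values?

4

-842, -1620, -2770, -4364, -6474, -9172
-778, -1150, -1594, -2110, -2698
-372, -444, -516, -588
-72, -72, -72
The fourth differences are constant, so the polynomial has degree 4.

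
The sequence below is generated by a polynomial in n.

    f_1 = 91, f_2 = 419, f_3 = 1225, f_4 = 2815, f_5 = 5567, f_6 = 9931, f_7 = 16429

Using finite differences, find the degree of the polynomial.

First differences: 328, 806, 1590, 2752, 4364, 6498
Second differences: 478, 784, 1162, 1612, 2134
Third differences: 306, 378, 450, 522
Fourth differences: 72, 72, 72
The fourth differences are constant, so the polynomial has degree 4.

4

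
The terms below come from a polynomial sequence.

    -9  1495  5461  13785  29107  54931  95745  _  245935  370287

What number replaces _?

157141

Using the first 7 terms:
D1: 1504  3966  8324  15322  25824  40814
D2: 2462  4358  6998  10502  14990
D3: 1896  2640  3504  4488
D4: 744  864  984
D5: 120  120
Constant fifth difference = 120.
Extend forward: 984 + 120 = 1104;  4488 + 1104 = 5592;  14990 + 5592 = 20582;  40814 + 20582 = 61396;  95745 + 61396 = 157141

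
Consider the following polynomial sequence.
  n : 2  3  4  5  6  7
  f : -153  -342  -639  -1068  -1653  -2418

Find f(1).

First differences: -189, -297, -429, -585, -765
Second differences: -108, -132, -156, -180
Third differences: -24, -24, -24
The third differences are constant at -24.
Work back: -108 + 24 = -84;  -189 + 84 = -105;  -153 + 105 = -48

-48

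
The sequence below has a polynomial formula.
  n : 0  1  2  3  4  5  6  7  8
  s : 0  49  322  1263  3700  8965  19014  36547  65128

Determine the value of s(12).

First differences: 49  273  941  2437  5265  10049  17533  28581
Second differences: 224  668  1496  2828  4784  7484  11048
Third differences: 444  828  1332  1956  2700  3564
Fourth differences: 384  504  624  744  864
Fifth differences: 120  120  120  120
Constant fifth difference = 120, so extend:
864 + 120 = 984;  3564 + 984 = 4548;  11048 + 4548 = 15596;  28581 + 15596 = 44177;  65128 + 44177 = 109305
984 + 120 = 1104;  4548 + 1104 = 5652;  15596 + 5652 = 21248;  44177 + 21248 = 65425;  109305 + 65425 = 174730
1104 + 120 = 1224;  5652 + 1224 = 6876;  21248 + 6876 = 28124;  65425 + 28124 = 93549;  174730 + 93549 = 268279
1224 + 120 = 1344;  6876 + 1344 = 8220;  28124 + 8220 = 36344;  93549 + 36344 = 129893;  268279 + 129893 = 398172

398172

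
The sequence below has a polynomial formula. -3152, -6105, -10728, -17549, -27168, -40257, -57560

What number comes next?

D1: -2953  -4623  -6821  -9619  -13089  -17303
D2: -1670  -2198  -2798  -3470  -4214
D3: -528  -600  -672  -744
D4: -72  -72  -72
Constant fourth difference = -72, so extend:
-744 − 72 = -816;  -4214 − 816 = -5030;  -17303 − 5030 = -22333;  -57560 − 22333 = -79893

-79893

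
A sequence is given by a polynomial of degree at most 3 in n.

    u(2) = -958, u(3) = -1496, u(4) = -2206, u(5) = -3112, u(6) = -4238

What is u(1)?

D1: -538, -710, -906, -1126
D2: -172, -196, -220
D3: -24, -24
The third differences are constant at -24.
Work back: -172 + 24 = -148;  -538 + 148 = -390;  -958 + 390 = -568

-568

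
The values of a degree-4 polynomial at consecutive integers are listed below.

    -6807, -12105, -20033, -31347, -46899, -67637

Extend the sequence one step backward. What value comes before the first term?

-3479

Δ: -5298  -7928  -11314  -15552  -20738
Δ²: -2630  -3386  -4238  -5186
Δ³: -756  -852  -948
Δ⁴: -96  -96
The fourth differences are constant at -96.
Work back: -756 + 96 = -660;  -2630 + 660 = -1970;  -5298 + 1970 = -3328;  -6807 + 3328 = -3479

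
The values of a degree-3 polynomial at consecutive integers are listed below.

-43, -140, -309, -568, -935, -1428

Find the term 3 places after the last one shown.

First differences: -97, -169, -259, -367, -493
Second differences: -72, -90, -108, -126
Third differences: -18, -18, -18
The third differences are constant (-18).
-126 − 18 = -144;  -493 − 144 = -637;  -1428 − 637 = -2065
-144 − 18 = -162;  -637 − 162 = -799;  -2065 − 799 = -2864
-162 − 18 = -180;  -799 − 180 = -979;  -2864 − 979 = -3843

-3843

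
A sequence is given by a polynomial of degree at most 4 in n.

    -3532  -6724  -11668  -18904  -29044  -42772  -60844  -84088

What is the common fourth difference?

D1: -3192, -4944, -7236, -10140, -13728, -18072, -23244
D2: -1752, -2292, -2904, -3588, -4344, -5172
D3: -540, -612, -684, -756, -828
D4: -72, -72, -72, -72

-72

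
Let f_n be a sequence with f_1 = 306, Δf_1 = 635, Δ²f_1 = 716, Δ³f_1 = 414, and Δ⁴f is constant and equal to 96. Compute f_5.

Build the table forward from the leading diagonal:
Δ⁴: 96, 96, 96, 96, 96
Δ³: 414, 510, 606, 702, 798
Δ²: 716, 1130, 1640, 2246, 2948
Δ: 635, 1351, 2481, 4121, 6367
f: 306, 941, 2292, 4773, 8894

8894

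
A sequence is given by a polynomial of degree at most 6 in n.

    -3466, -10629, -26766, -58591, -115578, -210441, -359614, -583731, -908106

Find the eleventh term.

-1985166

Δ: -7163, -16137, -31825, -56987, -94863, -149173, -224117, -324375
Δ²: -8974, -15688, -25162, -37876, -54310, -74944, -100258
Δ³: -6714, -9474, -12714, -16434, -20634, -25314
Δ⁴: -2760, -3240, -3720, -4200, -4680
Δ⁵: -480, -480, -480, -480
Constant fifth difference = -480, so extend:
-4680 − 480 = -5160;  -25314 − 5160 = -30474;  -100258 − 30474 = -130732;  -324375 − 130732 = -455107;  -908106 − 455107 = -1363213
-5160 − 480 = -5640;  -30474 − 5640 = -36114;  -130732 − 36114 = -166846;  -455107 − 166846 = -621953;  -1363213 − 621953 = -1985166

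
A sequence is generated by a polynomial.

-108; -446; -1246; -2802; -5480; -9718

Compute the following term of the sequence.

-16026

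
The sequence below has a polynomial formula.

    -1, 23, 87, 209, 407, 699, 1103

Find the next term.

24, 64, 122, 198, 292, 404
40, 58, 76, 94, 112
18, 18, 18, 18
Third differences constant at 18.
112 + 18 = 130;  404 + 130 = 534;  1103 + 534 = 1637

1637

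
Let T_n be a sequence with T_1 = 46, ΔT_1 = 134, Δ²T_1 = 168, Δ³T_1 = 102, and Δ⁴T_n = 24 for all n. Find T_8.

8922

Build the table forward from the leading diagonal:
D4: 24  24  24  24  24  24  24  24
D3: 102  126  150  174  198  222  246  270
D2: 168  270  396  546  720  918  1140  1386
D1: 134  302  572  968  1514  2234  3152  4292
T: 46  180  482  1054  2022  3536  5770  8922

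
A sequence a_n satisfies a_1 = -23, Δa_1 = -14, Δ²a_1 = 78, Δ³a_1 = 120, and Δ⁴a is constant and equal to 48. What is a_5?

Build the table forward from the leading diagonal:
Fourth differences: 48  48  48  48  48
Third differences: 120  168  216  264  312
Second differences: 78  198  366  582  846
First differences: -14  64  262  628  1210
a: -23  -37  27  289  917

917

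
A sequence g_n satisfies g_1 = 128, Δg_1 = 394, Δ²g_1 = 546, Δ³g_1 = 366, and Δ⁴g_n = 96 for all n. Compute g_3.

Build the table forward from the leading diagonal:
Fourth differences: 96, 96, 96
Third differences: 366, 462, 558
Second differences: 546, 912, 1374
First differences: 394, 940, 1852
g: 128, 522, 1462

1462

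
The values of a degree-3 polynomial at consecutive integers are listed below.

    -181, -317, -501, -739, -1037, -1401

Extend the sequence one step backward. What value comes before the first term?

D1: -136, -184, -238, -298, -364
D2: -48, -54, -60, -66
D3: -6, -6, -6
The third differences are constant at -6.
Work back: -48 + 6 = -42;  -136 + 42 = -94;  -181 + 94 = -87

-87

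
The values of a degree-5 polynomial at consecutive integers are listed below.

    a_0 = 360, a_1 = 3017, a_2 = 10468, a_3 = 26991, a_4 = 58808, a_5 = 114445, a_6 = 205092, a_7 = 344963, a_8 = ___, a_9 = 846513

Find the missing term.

551656

Using the first 8 terms:
2657  7451  16523  31817  55637  90647  139871
4794  9072  15294  23820  35010  49224
4278  6222  8526  11190  14214
1944  2304  2664  3024
360  360  360
Constant fifth difference = 360.
Extend forward: 3024 + 360 = 3384;  14214 + 3384 = 17598;  49224 + 17598 = 66822;  139871 + 66822 = 206693;  344963 + 206693 = 551656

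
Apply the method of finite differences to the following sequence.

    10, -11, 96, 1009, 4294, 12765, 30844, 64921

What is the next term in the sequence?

123714

D1: -21 , 107 , 913 , 3285 , 8471 , 18079 , 34077
D2: 128 , 806 , 2372 , 5186 , 9608 , 15998
D3: 678 , 1566 , 2814 , 4422 , 6390
D4: 888 , 1248 , 1608 , 1968
D5: 360 , 360 , 360
Fifth differences constant at 360.
1968 + 360 = 2328;  6390 + 2328 = 8718;  15998 + 8718 = 24716;  34077 + 24716 = 58793;  64921 + 58793 = 123714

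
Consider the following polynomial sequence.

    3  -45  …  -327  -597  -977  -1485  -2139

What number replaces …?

-149

Using the last 5 terms:
First differences: -270  -380  -508  -654
Second differences: -110  -128  -146
Third differences: -18  -18
Constant third difference = -18.
Extend backward: -110 + 18 = -92;  -270 + 92 = -178;  -327 + 178 = -149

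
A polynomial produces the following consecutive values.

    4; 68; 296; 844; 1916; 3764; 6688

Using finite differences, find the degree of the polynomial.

D1: 64, 228, 548, 1072, 1848, 2924
D2: 164, 320, 524, 776, 1076
D3: 156, 204, 252, 300
D4: 48, 48, 48
The fourth differences are constant, so the polynomial has degree 4.

4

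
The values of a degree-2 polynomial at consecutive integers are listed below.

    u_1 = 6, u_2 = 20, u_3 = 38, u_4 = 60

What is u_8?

First differences: 14 , 18 , 22
Second differences: 4 , 4
The second differences are constant (4).
22 + 4 = 26;  60 + 26 = 86
26 + 4 = 30;  86 + 30 = 116
30 + 4 = 34;  116 + 34 = 150
34 + 4 = 38;  150 + 38 = 188

188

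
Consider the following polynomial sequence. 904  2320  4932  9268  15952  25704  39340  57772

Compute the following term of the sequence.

82008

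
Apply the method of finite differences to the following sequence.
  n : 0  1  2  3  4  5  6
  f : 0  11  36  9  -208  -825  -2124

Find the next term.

D1: 11, 25, -27, -217, -617, -1299
D2: 14, -52, -190, -400, -682
D3: -66, -138, -210, -282
D4: -72, -72, -72
Fourth differences constant at -72.
-282 − 72 = -354;  -682 − 354 = -1036;  -1299 − 1036 = -2335;  -2124 − 2335 = -4459

-4459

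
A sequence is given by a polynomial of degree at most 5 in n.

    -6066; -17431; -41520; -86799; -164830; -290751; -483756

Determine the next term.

-11365, -24089, -45279, -78031, -125921, -193005
-12724, -21190, -32752, -47890, -67084
-8466, -11562, -15138, -19194
-3096, -3576, -4056
-480, -480
The fifth differences are constant (-480).
-4056 − 480 = -4536;  -19194 − 4536 = -23730;  -67084 − 23730 = -90814;  -193005 − 90814 = -283819;  -483756 − 283819 = -767575

-767575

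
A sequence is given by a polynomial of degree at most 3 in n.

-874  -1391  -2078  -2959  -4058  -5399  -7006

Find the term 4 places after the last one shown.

D1: -517, -687, -881, -1099, -1341, -1607
D2: -170, -194, -218, -242, -266
D3: -24, -24, -24, -24
Constant third difference = -24, so extend:
-266 − 24 = -290;  -1607 − 290 = -1897;  -7006 − 1897 = -8903
-290 − 24 = -314;  -1897 − 314 = -2211;  -8903 − 2211 = -11114
-314 − 24 = -338;  -2211 − 338 = -2549;  -11114 − 2549 = -13663
-338 − 24 = -362;  -2549 − 362 = -2911;  -13663 − 2911 = -16574

-16574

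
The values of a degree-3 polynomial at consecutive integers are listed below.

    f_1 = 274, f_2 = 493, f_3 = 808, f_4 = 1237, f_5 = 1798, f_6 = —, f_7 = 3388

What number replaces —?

2509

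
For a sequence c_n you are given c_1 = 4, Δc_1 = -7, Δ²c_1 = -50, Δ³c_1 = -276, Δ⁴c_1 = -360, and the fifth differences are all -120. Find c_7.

Build the table forward from the leading diagonal:
Δ⁵: -120  -120  -120  -120  -120  -120  -120
Δ⁴: -360  -480  -600  -720  -840  -960  -1080
Δ³: -276  -636  -1116  -1716  -2436  -3276  -4236
Δ²: -50  -326  -962  -2078  -3794  -6230  -9506
Δ: -7  -57  -383  -1345  -3423  -7217  -13447
c: 4  -3  -60  -443  -1788  -5211  -12428

-12428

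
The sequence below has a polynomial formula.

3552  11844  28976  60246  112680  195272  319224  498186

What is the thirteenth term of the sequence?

First differences: 8292, 17132, 31270, 52434, 82592, 123952, 178962
Second differences: 8840, 14138, 21164, 30158, 41360, 55010
Third differences: 5298, 7026, 8994, 11202, 13650
Fourth differences: 1728, 1968, 2208, 2448
Fifth differences: 240, 240, 240
Constant fifth difference = 240, so extend:
2448 + 240 = 2688;  13650 + 2688 = 16338;  55010 + 16338 = 71348;  178962 + 71348 = 250310;  498186 + 250310 = 748496
2688 + 240 = 2928;  16338 + 2928 = 19266;  71348 + 19266 = 90614;  250310 + 90614 = 340924;  748496 + 340924 = 1089420
2928 + 240 = 3168;  19266 + 3168 = 22434;  90614 + 22434 = 113048;  340924 + 113048 = 453972;  1089420 + 453972 = 1543392
3168 + 240 = 3408;  22434 + 3408 = 25842;  113048 + 25842 = 138890;  453972 + 138890 = 592862;  1543392 + 592862 = 2136254
3408 + 240 = 3648;  25842 + 3648 = 29490;  138890 + 29490 = 168380;  592862 + 168380 = 761242;  2136254 + 761242 = 2897496

2897496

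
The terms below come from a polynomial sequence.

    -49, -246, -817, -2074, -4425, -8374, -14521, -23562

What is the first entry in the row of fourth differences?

-96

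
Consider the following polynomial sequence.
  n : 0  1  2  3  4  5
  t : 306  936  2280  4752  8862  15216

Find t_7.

First differences: 630 , 1344 , 2472 , 4110 , 6354
Second differences: 714 , 1128 , 1638 , 2244
Third differences: 414 , 510 , 606
Fourth differences: 96 , 96
Constant fourth difference = 96, so extend:
606 + 96 = 702;  2244 + 702 = 2946;  6354 + 2946 = 9300;  15216 + 9300 = 24516
702 + 96 = 798;  2946 + 798 = 3744;  9300 + 3744 = 13044;  24516 + 13044 = 37560

37560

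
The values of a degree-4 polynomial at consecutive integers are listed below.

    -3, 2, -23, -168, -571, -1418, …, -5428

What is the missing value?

-2943

Using the first 6 terms:
Δ: 5, -25, -145, -403, -847
Δ²: -30, -120, -258, -444
Δ³: -90, -138, -186
Δ⁴: -48, -48
Constant fourth difference = -48.
Extend forward: -186 − 48 = -234;  -444 − 234 = -678;  -847 − 678 = -1525;  -1418 − 1525 = -2943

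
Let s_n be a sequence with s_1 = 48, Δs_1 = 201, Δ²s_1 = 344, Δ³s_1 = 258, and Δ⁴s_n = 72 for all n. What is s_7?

12654

Build the table forward from the leading diagonal:
D4: 72, 72, 72, 72, 72, 72, 72
D3: 258, 330, 402, 474, 546, 618, 690
D2: 344, 602, 932, 1334, 1808, 2354, 2972
D1: 201, 545, 1147, 2079, 3413, 5221, 7575
s: 48, 249, 794, 1941, 4020, 7433, 12654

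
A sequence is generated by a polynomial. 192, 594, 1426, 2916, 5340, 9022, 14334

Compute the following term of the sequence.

21696

First differences: 402, 832, 1490, 2424, 3682, 5312
Second differences: 430, 658, 934, 1258, 1630
Third differences: 228, 276, 324, 372
Fourth differences: 48, 48, 48
The fourth differences are constant (48).
372 + 48 = 420;  1630 + 420 = 2050;  5312 + 2050 = 7362;  14334 + 7362 = 21696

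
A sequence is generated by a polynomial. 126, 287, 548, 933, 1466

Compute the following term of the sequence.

2171

Δ: 161  261  385  533
Δ²: 100  124  148
Δ³: 24  24
The third differences are constant (24).
148 + 24 = 172;  533 + 172 = 705;  1466 + 705 = 2171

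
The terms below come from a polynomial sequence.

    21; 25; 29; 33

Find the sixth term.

41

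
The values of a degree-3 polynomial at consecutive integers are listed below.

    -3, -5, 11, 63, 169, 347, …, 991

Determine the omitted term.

Using the first 6 terms:
Δ: -2, 16, 52, 106, 178
Δ²: 18, 36, 54, 72
Δ³: 18, 18, 18
Constant third difference = 18.
Extend forward: 72 + 18 = 90;  178 + 90 = 268;  347 + 268 = 615

615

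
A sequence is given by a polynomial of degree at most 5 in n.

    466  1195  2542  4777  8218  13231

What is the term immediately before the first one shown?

133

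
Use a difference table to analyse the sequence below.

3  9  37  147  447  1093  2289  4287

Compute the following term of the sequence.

Δ: 6  28  110  300  646  1196  1998
Δ²: 22  82  190  346  550  802
Δ³: 60  108  156  204  252
Δ⁴: 48  48  48  48
The fourth differences are constant (48).
252 + 48 = 300;  802 + 300 = 1102;  1998 + 1102 = 3100;  4287 + 3100 = 7387

7387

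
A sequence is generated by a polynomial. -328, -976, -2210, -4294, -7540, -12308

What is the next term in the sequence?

-19006

First differences: -648, -1234, -2084, -3246, -4768
Second differences: -586, -850, -1162, -1522
Third differences: -264, -312, -360
Fourth differences: -48, -48
Fourth differences constant at -48.
-360 − 48 = -408;  -1522 − 408 = -1930;  -4768 − 1930 = -6698;  -12308 − 6698 = -19006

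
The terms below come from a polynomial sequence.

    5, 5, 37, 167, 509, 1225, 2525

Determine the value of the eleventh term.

First differences: 0, 32, 130, 342, 716, 1300
Second differences: 32, 98, 212, 374, 584
Third differences: 66, 114, 162, 210
Fourth differences: 48, 48, 48
Fourth differences constant at 48.
210 + 48 = 258;  584 + 258 = 842;  1300 + 842 = 2142;  2525 + 2142 = 4667
258 + 48 = 306;  842 + 306 = 1148;  2142 + 1148 = 3290;  4667 + 3290 = 7957
306 + 48 = 354;  1148 + 354 = 1502;  3290 + 1502 = 4792;  7957 + 4792 = 12749
354 + 48 = 402;  1502 + 402 = 1904;  4792 + 1904 = 6696;  12749 + 6696 = 19445

19445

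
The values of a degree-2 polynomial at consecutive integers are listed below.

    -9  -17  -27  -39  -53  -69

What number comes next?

Δ: -8 , -10 , -12 , -14 , -16
Δ²: -2 , -2 , -2 , -2
Second differences constant at -2.
-16 − 2 = -18;  -69 − 18 = -87

-87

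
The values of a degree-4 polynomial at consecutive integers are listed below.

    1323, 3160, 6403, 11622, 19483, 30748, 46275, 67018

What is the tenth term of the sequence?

128448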